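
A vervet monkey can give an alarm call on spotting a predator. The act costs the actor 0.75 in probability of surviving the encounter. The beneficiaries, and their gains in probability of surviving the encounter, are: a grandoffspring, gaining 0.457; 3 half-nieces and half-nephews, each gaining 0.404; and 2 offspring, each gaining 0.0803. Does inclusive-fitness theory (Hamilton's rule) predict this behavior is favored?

No

Hamilton's rule: the trait is favored when the sum of r·B over every recipient exceeds the actor's cost C.
r to a grandoffspring = 0.25 (two parent–offspring links: r = (1/2)^2 = 1/4).
r to a half-niece or half-nephew = 0.125 (half-aunt/uncle↔niece/nephew: one path of length 3: r = (1/2)^3 = 1/8).
r to an offspring = 0.5 (one parent–offspring link: r = (1/2)^1 = 1/2).
Summing one r·B term per recipient: 1·0.25·0.457 + 3·0.125·0.404 + 2·0.5·0.0803 = 0.34605.
0.34605 < 0.75: the indirect benefit is less than the cost.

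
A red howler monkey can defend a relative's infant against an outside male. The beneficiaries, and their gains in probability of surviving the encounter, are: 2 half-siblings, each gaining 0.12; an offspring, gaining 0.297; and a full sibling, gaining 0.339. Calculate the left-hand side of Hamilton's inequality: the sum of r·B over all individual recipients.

0.378

r to a half-sibling = 1/4 (half-sibs share one parent — one path of length 2: r = (1/2)^2 = 1/4).
r to an offspring = 0.5 (one parent–offspring link: r = (1/2)^1 = 1/2).
r to a full sibling = 1/2 (full sibs share both parents — two paths of length 2: r = 2·(1/2)^2 = 1/2).
Summing one r·B term per recipient: 2·0.25·0.12 + 1·0.5·0.297 + 1·0.5·0.339 = 0.378.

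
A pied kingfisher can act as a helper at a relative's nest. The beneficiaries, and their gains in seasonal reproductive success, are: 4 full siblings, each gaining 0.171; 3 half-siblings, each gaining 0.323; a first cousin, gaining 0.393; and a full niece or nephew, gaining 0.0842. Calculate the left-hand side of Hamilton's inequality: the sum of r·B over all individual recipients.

r to a full sibling = 0.5 (full sibs share both parents — two paths of length 2: r = 2·(1/2)^2 = 1/2).
r to a half-sibling = 0.25 (half-sibs share one parent — one path of length 2: r = (1/2)^2 = 1/4).
r to a first cousin = 1/8 (first cousins share one grandparent pair — two paths of length 4: r = 2·(1/2)^4 = 1/8).
r to a full niece or nephew = 0.25 (full aunt/uncle↔niece/nephew: two paths of length 3 through the shared grandparent pair: r = 2·(1/2)^3 = 1/4).
Summing one r·B term per recipient: 4·0.5·0.171 + 3·0.25·0.323 + 1·0.125·0.393 + 1·0.25·0.0842 = 0.654425.

0.654425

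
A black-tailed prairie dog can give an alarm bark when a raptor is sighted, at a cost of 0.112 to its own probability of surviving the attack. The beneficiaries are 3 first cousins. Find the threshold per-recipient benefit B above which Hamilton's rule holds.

0.2987

r to a first cousin = 0.125 (first cousins share one grandparent pair — two paths of length 4: r = 2·(1/2)^4 = 1/8).
Hamilton's rule with n recipients of equal r: n·r·B > C, so B > C/(n·r) = 0.112/(3·0.125) = 0.2987.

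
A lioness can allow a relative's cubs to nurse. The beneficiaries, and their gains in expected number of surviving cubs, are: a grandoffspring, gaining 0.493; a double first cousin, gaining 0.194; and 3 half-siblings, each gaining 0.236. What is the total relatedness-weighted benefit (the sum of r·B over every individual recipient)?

r to a grandoffspring = 1/4 (two parent–offspring links: r = (1/2)^2 = 1/4).
r to a double first cousin = 1/4 (double first cousins share both grandparent pairs — four paths of length 4: r = 4·(1/2)^4 = 1/4).
r to a half-sibling = 1/4 (half-sibs share one parent — one path of length 2: r = (1/2)^2 = 1/4).
Summing one r·B term per recipient: 1·0.25·0.493 + 1·0.25·0.194 + 3·0.25·0.236 = 0.34875.

0.34875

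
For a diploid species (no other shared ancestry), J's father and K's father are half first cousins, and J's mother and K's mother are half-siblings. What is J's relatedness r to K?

0.078125

With two independent routes of shared ancestry, r is the sum of the two contributions.
J and K are related in two ways: half second cousins through their fathers (r = 1/64) and half first cousins through their mothers (r = 1/16).
r = 1/64 + 1/16 = 0.078125.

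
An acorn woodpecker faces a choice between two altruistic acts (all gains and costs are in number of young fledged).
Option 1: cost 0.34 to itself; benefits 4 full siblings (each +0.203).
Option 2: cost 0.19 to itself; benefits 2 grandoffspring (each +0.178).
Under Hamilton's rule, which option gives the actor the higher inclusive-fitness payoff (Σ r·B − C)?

Option 1

Option 1: r to a full sibling = 0.5.
Option 1: Σ r·B − C = (4·0.5·0.203) − 0.34 = 0.066.
Option 2: r to a grandoffspring = 0.25.
Option 2: Σ r·B − C = (2·0.25·0.178) − 0.19 = -0.101.
Option 1 has the higher net inclusive-fitness payoff.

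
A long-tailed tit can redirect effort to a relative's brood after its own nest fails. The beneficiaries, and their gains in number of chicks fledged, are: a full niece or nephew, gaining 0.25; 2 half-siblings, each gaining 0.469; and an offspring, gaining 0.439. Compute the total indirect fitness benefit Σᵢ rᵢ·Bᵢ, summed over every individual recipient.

0.5165

r to a full niece or nephew = 1/4 (full aunt/uncle↔niece/nephew: two paths of length 3 through the shared grandparent pair: r = 2·(1/2)^3 = 1/4).
r to a half-sibling = 0.25 (half-sibs share one parent — one path of length 2: r = (1/2)^2 = 1/4).
r to an offspring = 1/2 (one parent–offspring link: r = (1/2)^1 = 1/2).
Summing one r·B term per recipient: 1·0.25·0.25 + 2·0.25·0.469 + 1·0.5·0.439 = 0.5165.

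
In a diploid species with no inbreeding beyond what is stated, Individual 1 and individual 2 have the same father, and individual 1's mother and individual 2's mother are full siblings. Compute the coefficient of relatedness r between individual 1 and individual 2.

0.375

With two independent routes of shared ancestry, r is the sum of the two contributions.
Individual 1 and individual 2 are related in two ways: half-sibs through their shared father (r = 1/4) and first cousins through their mothers (r = 1/8).
r = 1/4 + 1/8 = 0.375.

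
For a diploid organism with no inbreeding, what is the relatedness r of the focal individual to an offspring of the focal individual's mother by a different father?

Each parent–offspring link contributes a factor of 1/2, and independent paths through distinct common ancestors add.
Half-sibs share one parent — one path of length 2: r = (1/2)^2 = 1/4.

0.25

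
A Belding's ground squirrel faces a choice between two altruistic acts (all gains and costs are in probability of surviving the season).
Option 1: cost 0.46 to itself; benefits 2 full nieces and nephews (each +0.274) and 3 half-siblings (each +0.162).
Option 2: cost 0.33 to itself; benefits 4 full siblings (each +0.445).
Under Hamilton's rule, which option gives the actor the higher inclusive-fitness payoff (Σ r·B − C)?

Option 2

Option 1: r to a full niece or nephew = 0.25.
Option 1: r to a half-sibling = 0.25.
Option 1: Σ r·B − C = (2·0.25·0.274 + 3·0.25·0.162) − 0.46 = -0.2015.
Option 2: r to a full sibling = 0.5.
Option 2: Σ r·B − C = (4·0.5·0.445) − 0.33 = 0.56.
Option 2 has the higher net inclusive-fitness payoff.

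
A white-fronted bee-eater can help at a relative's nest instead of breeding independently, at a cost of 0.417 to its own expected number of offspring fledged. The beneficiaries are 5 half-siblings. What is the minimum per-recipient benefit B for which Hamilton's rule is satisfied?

r to a half-sibling = 0.25 (half-sibs share one parent — one path of length 2: r = (1/2)^2 = 1/4).
Hamilton's rule with n recipients of equal r: n·r·B > C, so B > C/(n·r) = 0.417/(5·0.25) = 0.3336.

0.3336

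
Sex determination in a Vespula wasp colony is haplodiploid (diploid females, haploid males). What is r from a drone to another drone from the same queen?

0.5

Haploid brothers each carry a random half of the queen's diploid genome, so on average they share half: r = 1/2.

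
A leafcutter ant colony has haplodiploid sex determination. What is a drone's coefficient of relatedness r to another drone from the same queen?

0.5

Haploid brothers each carry a random half of the queen's diploid genome, so on average they share half: r = 1/2.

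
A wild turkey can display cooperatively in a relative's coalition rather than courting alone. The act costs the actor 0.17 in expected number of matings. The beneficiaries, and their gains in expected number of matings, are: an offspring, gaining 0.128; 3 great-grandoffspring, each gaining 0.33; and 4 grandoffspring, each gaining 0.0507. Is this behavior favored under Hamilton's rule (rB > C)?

Yes

Hamilton's rule: the trait is favored when the sum of r·B over every recipient exceeds the actor's cost C.
r to an offspring = 0.5 (one parent–offspring link: r = (1/2)^1 = 1/2).
r to a great-grandoffspring = 1/8 (three parent–offspring links: r = (1/2)^3 = 1/8).
r to a grandoffspring = 1/4 (two parent–offspring links: r = (1/2)^2 = 1/4).
Summing one r·B term per recipient: 1·0.5·0.128 + 3·0.125·0.33 + 4·0.25·0.0507 = 0.23845.
0.23845 > 0.17: the indirect benefit exceeds the cost.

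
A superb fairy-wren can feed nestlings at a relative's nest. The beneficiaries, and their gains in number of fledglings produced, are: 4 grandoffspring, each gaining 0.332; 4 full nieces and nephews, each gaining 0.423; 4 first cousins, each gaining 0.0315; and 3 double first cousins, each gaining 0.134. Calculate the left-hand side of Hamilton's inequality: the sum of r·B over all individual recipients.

0.87125

r to a grandoffspring = 0.25 (two parent–offspring links: r = (1/2)^2 = 1/4).
r to a full niece or nephew = 0.25 (full aunt/uncle↔niece/nephew: two paths of length 3 through the shared grandparent pair: r = 2·(1/2)^3 = 1/4).
r to a first cousin = 0.125 (first cousins share one grandparent pair — two paths of length 4: r = 2·(1/2)^4 = 1/8).
r to a double first cousin = 1/4 (double first cousins share both grandparent pairs — four paths of length 4: r = 4·(1/2)^4 = 1/4).
Summing one r·B term per recipient: 4·0.25·0.332 + 4·0.25·0.423 + 4·0.125·0.0315 + 3·0.25·0.134 = 0.87125.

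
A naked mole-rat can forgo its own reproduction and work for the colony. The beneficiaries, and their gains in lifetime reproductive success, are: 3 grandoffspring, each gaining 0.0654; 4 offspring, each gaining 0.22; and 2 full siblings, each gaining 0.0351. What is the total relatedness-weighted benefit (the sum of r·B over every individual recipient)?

0.52415

r to a grandoffspring = 1/4 (two parent–offspring links: r = (1/2)^2 = 1/4).
r to an offspring = 0.5 (one parent–offspring link: r = (1/2)^1 = 1/2).
r to a full sibling = 1/2 (full sibs share both parents — two paths of length 2: r = 2·(1/2)^2 = 1/2).
Summing one r·B term per recipient: 3·0.25·0.0654 + 4·0.5·0.22 + 2·0.5·0.0351 = 0.52415.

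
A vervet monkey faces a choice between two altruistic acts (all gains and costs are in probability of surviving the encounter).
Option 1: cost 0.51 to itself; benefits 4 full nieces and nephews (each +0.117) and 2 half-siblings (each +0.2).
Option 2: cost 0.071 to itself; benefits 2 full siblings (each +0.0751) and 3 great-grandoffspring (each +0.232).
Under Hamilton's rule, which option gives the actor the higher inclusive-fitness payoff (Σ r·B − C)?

Option 1: r to a full niece or nephew = 0.25.
Option 1: r to a half-sibling = 0.25.
Option 1: Σ r·B − C = (4·0.25·0.117 + 2·0.25·0.2) − 0.51 = -0.293.
Option 2: r to a full sibling = 0.5.
Option 2: r to a great-grandoffspring = 0.125.
Option 2: Σ r·B − C = (2·0.5·0.0751 + 3·0.125·0.232) − 0.071 = 0.0911.
Option 2 has the higher net inclusive-fitness payoff.

Option 2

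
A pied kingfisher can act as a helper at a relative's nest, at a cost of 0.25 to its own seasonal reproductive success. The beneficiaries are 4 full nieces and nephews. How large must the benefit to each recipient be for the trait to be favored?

r to a full niece or nephew = 0.25 (full aunt/uncle↔niece/nephew: two paths of length 3 through the shared grandparent pair: r = 2·(1/2)^3 = 1/4).
Hamilton's rule with n recipients of equal r: n·r·B > C, so B > C/(n·r) = 0.25/(4·0.25) = 0.25.

0.25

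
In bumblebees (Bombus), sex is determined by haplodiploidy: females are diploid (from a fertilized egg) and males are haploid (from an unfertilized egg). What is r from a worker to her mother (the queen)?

One meiotic link between diploid queen and diploid daughter: r = 1/2.

0.5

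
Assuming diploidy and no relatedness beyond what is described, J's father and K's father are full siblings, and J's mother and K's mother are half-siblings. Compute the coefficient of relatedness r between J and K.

0.1875

Wright's path rule: contributions from independent ancestry routes add.
J and K are related in two ways: first cousins through their fathers (r = 1/8) and half first cousins through their mothers (r = 1/16).
r = 1/8 + 1/16 = 0.1875.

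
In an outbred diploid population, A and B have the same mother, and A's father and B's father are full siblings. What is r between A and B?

0.375

Wright's path rule: contributions from independent ancestry routes add.
A and B are related in two ways: half-sibs through their shared mother (r = 1/4) and first cousins through their fathers (r = 1/8).
r = 1/4 + 1/8 = 3/8 = 0.375.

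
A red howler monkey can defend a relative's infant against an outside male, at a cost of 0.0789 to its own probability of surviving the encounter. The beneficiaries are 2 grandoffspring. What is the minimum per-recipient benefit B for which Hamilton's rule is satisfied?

0.1578

r to a grandoffspring = 1/4 (two parent–offspring links: r = (1/2)^2 = 1/4).
Hamilton's rule with n recipients of equal r: n·r·B > C, so B > C/(n·r) = 0.0789/(2·0.25) = 0.1578.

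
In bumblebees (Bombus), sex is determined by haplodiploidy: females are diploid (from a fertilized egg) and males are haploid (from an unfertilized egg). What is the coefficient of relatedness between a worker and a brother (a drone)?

Her haploid brother carries none of their father's genes and a random half of their mother's genome; that half matches the maternal half of her own genome with probability 1/2: r = 1/2 · 1/2 = 1/4.

0.25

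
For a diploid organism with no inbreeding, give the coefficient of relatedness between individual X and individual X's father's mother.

Each parent–offspring link contributes a factor of 1/2, and independent paths through distinct common ancestors add.
Two parent–offspring links: r = (1/2)^2 = 1/4.

0.25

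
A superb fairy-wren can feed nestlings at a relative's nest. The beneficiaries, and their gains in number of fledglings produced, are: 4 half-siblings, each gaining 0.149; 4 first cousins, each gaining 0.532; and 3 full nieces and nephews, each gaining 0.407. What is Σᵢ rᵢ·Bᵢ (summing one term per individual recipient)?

0.72025

r to a half-sibling = 1/4 (half-sibs share one parent — one path of length 2: r = (1/2)^2 = 1/4).
r to a first cousin = 0.125 (first cousins share one grandparent pair — two paths of length 4: r = 2·(1/2)^4 = 1/8).
r to a full niece or nephew = 0.25 (full aunt/uncle↔niece/nephew: two paths of length 3 through the shared grandparent pair: r = 2·(1/2)^3 = 1/4).
Summing one r·B term per recipient: 4·0.25·0.149 + 4·0.125·0.532 + 3·0.25·0.407 = 0.72025.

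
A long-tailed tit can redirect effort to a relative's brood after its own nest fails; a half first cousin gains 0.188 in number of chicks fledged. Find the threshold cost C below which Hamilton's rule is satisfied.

0.01175

r to a half first cousin = 0.0625 (half first cousins share one grandparent — one path of length 4: r = (1/2)^4 = 1/16).
Hamilton's rule: n·r·B > C, so the trait is favored while C < n·r·B = 1·0.0625·0.188 = 0.01175.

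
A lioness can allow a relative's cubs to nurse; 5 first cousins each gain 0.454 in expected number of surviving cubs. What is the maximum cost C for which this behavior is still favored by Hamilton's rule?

0.28375

r to a first cousin = 0.125 (first cousins share one grandparent pair — two paths of length 4: r = 2·(1/2)^4 = 1/8).
Hamilton's rule: n·r·B > C, so the trait is favored while C < n·r·B = 5·0.125·0.454 = 0.28375.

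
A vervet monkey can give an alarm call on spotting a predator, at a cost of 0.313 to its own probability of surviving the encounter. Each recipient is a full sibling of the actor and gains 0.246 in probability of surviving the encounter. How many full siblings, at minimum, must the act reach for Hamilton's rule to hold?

3

r to a full sibling = 0.5 (full sibs share both parents — two paths of length 2: r = 2·(1/2)^2 = 1/2).
Hamilton's rule: n·r·B > C  ⇒  n > C/(r·B) = 0.313/(0.5·0.246) = 2.545.
The smallest integer exceeding 2.545 is 3.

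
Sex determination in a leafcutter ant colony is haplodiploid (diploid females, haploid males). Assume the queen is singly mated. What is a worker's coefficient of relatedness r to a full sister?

0.75

Haplodiploid full sisters inherit their father's entire haploid genome identically (contributing 1/2) and on average half of their mother's contribution (1/2 · 1/2 = 1/4); r = 1/2 + 1/4 = 3/4.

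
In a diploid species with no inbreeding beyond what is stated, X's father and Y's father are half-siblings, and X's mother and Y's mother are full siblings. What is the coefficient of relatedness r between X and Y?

0.1875

Independent pedigree routes through distinct common ancestors add.
X and Y are related in two ways: half first cousins through their fathers (r = 1/16) and first cousins through their mothers (r = 1/8).
r = 1/16 + 1/8 = 0.1875.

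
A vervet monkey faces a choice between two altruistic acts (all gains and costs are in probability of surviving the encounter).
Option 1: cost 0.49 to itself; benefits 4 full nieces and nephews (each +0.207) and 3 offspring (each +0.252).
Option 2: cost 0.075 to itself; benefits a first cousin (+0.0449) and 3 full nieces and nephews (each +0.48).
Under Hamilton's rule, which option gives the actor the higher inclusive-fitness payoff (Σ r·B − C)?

Option 1: r to a full niece or nephew = 0.25.
Option 1: r to an offspring = 0.5.
Option 1: Σ r·B − C = (4·0.25·0.207 + 3·0.5·0.252) − 0.49 = 0.095.
Option 2: r to a first cousin = 0.125.
Option 2: r to a full niece or nephew = 0.25.
Option 2: Σ r·B − C = (1·0.125·0.0449 + 3·0.25·0.48) − 0.075 = 0.2906125.
Option 2 has the higher net inclusive-fitness payoff.

Option 2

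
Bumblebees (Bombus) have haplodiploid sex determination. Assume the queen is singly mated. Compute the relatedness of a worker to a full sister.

0.75

Haplodiploid full sisters inherit their father's entire haploid genome identically (contributing 1/2) and on average half of their mother's contribution (1/2 · 1/2 = 1/4); r = 1/2 + 1/4 = 3/4.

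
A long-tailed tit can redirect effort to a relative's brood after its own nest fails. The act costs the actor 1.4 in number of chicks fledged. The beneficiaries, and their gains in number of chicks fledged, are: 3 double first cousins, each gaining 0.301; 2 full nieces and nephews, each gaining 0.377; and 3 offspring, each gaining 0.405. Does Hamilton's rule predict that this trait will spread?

Hamilton's rule: the trait is favored when the sum of r·B over every recipient exceeds the actor's cost C.
r to a double first cousin = 0.25 (double first cousins share both grandparent pairs — four paths of length 4: r = 4·(1/2)^4 = 1/4).
r to a full niece or nephew = 1/4 (full aunt/uncle↔niece/nephew: two paths of length 3 through the shared grandparent pair: r = 2·(1/2)^3 = 1/4).
r to an offspring = 1/2 (one parent–offspring link: r = (1/2)^1 = 1/2).
Summing one r·B term per recipient: 3·0.25·0.301 + 2·0.25·0.377 + 3·0.5·0.405 = 1.02175.
1.02175 < 1.4: the indirect benefit is less than the cost.

No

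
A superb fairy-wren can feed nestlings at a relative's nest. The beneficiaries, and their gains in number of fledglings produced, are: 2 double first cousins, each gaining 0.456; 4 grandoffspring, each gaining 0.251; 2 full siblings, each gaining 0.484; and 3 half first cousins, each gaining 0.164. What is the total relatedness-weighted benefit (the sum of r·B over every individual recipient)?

0.99375

r to a double first cousin = 1/4 (double first cousins share both grandparent pairs — four paths of length 4: r = 4·(1/2)^4 = 1/4).
r to a grandoffspring = 1/4 (two parent–offspring links: r = (1/2)^2 = 1/4).
r to a full sibling = 0.5 (full sibs share both parents — two paths of length 2: r = 2·(1/2)^2 = 1/2).
r to a half first cousin = 1/16 (half first cousins share one grandparent — one path of length 4: r = (1/2)^4 = 1/16).
Summing one r·B term per recipient: 2·0.25·0.456 + 4·0.25·0.251 + 2·0.5·0.484 + 3·0.0625·0.164 = 0.99375.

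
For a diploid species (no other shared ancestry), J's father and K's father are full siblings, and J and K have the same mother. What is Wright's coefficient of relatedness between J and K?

0.375

Relatedness sums over independent paths through distinct common ancestors.
J and K are related in two ways: first cousins through their fathers (r = 1/8) and half-sibs through their shared mother (r = 1/4).
r = 1/8 + 1/4 = 0.375.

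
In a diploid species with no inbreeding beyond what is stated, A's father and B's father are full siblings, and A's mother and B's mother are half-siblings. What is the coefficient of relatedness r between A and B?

0.1875

With two independent routes of shared ancestry, r is the sum of the two contributions.
A and B are related in two ways: first cousins through their fathers (r = 1/8) and half first cousins through their mothers (r = 1/16).
r = 1/8 + 1/16 = 3/16 = 0.1875.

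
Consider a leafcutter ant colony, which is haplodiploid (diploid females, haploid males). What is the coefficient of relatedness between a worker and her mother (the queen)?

0.5

One meiotic link between diploid queen and diploid daughter: r = 1/2.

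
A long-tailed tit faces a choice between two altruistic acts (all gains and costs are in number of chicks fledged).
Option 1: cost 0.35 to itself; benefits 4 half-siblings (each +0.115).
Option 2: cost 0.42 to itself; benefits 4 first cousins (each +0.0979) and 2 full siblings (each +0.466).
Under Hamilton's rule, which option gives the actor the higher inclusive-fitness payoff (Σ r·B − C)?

Option 2

Option 1: r to a half-sibling = 0.25.
Option 1: Σ r·B − C = (4·0.25·0.115) − 0.35 = -0.235.
Option 2: r to a first cousin = 0.125.
Option 2: r to a full sibling = 0.5.
Option 2: Σ r·B − C = (4·0.125·0.0979 + 2·0.5·0.466) − 0.42 = 0.09495.
Option 2 has the higher net inclusive-fitness payoff.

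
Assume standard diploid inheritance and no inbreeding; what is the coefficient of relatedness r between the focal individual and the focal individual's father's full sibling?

0.25

Each parent–offspring link contributes a factor of 1/2, and independent paths through distinct common ancestors add.
Full aunt/uncle↔niece/nephew: two paths of length 3 through the shared grandparent pair: r = 2·(1/2)^3 = 1/4.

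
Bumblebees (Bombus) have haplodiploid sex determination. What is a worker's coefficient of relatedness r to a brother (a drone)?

0.25

Her haploid brother carries none of their father's genes and a random half of their mother's genome; that half matches the maternal half of her own genome with probability 1/2: r = 1/2 · 1/2 = 1/4.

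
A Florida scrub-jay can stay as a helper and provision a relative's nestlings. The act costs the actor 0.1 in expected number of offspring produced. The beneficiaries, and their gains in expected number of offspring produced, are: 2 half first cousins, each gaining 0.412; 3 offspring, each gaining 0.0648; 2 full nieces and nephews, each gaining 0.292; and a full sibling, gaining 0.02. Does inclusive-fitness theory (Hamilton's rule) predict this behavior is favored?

Yes

Hamilton's rule: the trait is favored when the sum of r·B over every recipient exceeds the actor's cost C.
r to a half first cousin = 0.0625 (half first cousins share one grandparent — one path of length 4: r = (1/2)^4 = 1/16).
r to an offspring = 0.5 (one parent–offspring link: r = (1/2)^1 = 1/2).
r to a full niece or nephew = 1/4 (full aunt/uncle↔niece/nephew: two paths of length 3 through the shared grandparent pair: r = 2·(1/2)^3 = 1/4).
r to a full sibling = 0.5 (full sibs share both parents — two paths of length 2: r = 2·(1/2)^2 = 1/2).
Summing one r·B term per recipient: 2·0.0625·0.412 + 3·0.5·0.0648 + 2·0.25·0.292 + 1·0.5·0.02 = 0.3047.
0.3047 > 0.1: the indirect benefit exceeds the cost.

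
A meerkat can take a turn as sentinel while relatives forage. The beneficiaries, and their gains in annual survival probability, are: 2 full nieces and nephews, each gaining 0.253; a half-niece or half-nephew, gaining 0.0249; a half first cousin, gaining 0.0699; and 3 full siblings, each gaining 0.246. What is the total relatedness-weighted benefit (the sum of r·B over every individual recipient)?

r to a full niece or nephew = 1/4 (full aunt/uncle↔niece/nephew: two paths of length 3 through the shared grandparent pair: r = 2·(1/2)^3 = 1/4).
r to a half-niece or half-nephew = 0.125 (half-aunt/uncle↔niece/nephew: one path of length 3: r = (1/2)^3 = 1/8).
r to a half first cousin = 1/16 (half first cousins share one grandparent — one path of length 4: r = (1/2)^4 = 1/16).
r to a full sibling = 0.5 (full sibs share both parents — two paths of length 2: r = 2·(1/2)^2 = 1/2).
Summing one r·B term per recipient: 2·0.25·0.253 + 1·0.125·0.0249 + 1·0.0625·0.0699 + 3·0.5·0.246 = 0.50298125.

0.50298125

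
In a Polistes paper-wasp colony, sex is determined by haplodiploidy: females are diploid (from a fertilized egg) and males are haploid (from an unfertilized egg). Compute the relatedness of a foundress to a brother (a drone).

Her haploid brother carries none of their father's genes and a random half of their mother's genome; that half matches the maternal half of her own genome with probability 1/2: r = 1/2 · 1/2 = 1/4.

0.25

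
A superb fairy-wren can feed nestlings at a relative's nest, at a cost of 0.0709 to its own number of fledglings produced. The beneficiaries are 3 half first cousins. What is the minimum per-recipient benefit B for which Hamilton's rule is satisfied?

r to a half first cousin = 1/16 (half first cousins share one grandparent — one path of length 4: r = (1/2)^4 = 1/16).
Hamilton's rule with n recipients of equal r: n·r·B > C, so B > C/(n·r) = 0.0709/(3·0.0625) = 0.3781.

0.3781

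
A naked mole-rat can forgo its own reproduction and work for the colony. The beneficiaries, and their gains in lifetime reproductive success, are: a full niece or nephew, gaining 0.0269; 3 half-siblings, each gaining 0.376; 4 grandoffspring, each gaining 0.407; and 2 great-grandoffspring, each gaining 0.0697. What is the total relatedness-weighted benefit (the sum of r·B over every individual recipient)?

0.71315

r to a full niece or nephew = 1/4 (full aunt/uncle↔niece/nephew: two paths of length 3 through the shared grandparent pair: r = 2·(1/2)^3 = 1/4).
r to a half-sibling = 0.25 (half-sibs share one parent — one path of length 2: r = (1/2)^2 = 1/4).
r to a grandoffspring = 0.25 (two parent–offspring links: r = (1/2)^2 = 1/4).
r to a great-grandoffspring = 0.125 (three parent–offspring links: r = (1/2)^3 = 1/8).
Summing one r·B term per recipient: 1·0.25·0.0269 + 3·0.25·0.376 + 4·0.25·0.407 + 2·0.125·0.0697 = 0.71315.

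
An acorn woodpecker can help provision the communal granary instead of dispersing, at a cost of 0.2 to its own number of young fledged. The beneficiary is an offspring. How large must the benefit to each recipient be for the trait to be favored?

r to an offspring = 1/2 (one parent–offspring link: r = (1/2)^1 = 1/2).
Hamilton's rule with n recipients of equal r: n·r·B > C, so B > C/(n·r) = 0.2/(1·0.5) = 0.4.

0.4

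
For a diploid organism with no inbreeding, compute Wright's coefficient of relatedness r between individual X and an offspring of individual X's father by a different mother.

Each parent–offspring link contributes a factor of 1/2, and independent paths through distinct common ancestors add.
Half-sibs share one parent — one path of length 2: r = (1/2)^2 = 1/4.

0.25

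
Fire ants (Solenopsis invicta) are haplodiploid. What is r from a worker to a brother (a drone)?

Her haploid brother carries none of their father's genes and a random half of their mother's genome; that half matches the maternal half of her own genome with probability 1/2: r = 1/2 · 1/2 = 1/4.

0.25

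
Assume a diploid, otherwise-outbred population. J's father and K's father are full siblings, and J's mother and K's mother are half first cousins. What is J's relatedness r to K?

0.140625

Wright's path rule: contributions from independent ancestry routes add.
J and K are related in two ways: first cousins through their fathers (r = 1/8) and half second cousins through their mothers (r = 1/64).
r = 1/8 + 1/64 = 0.140625.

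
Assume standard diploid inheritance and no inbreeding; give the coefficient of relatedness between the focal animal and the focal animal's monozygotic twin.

Each parent–offspring link contributes a factor of 1/2, and independent paths through distinct common ancestors add.
Monozygotic twins share every allele identical by descent: r = 1.

1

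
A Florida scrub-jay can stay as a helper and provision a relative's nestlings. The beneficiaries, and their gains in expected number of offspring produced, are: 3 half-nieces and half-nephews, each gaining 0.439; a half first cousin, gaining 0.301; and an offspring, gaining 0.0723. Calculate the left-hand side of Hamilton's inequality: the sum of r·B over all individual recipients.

r to a half-niece or half-nephew = 1/8 (half-aunt/uncle↔niece/nephew: one path of length 3: r = (1/2)^3 = 1/8).
r to a half first cousin = 0.0625 (half first cousins share one grandparent — one path of length 4: r = (1/2)^4 = 1/16).
r to an offspring = 0.5 (one parent–offspring link: r = (1/2)^1 = 1/2).
Summing one r·B term per recipient: 3·0.125·0.439 + 1·0.0625·0.301 + 1·0.5·0.0723 = 0.2195875.

0.2195875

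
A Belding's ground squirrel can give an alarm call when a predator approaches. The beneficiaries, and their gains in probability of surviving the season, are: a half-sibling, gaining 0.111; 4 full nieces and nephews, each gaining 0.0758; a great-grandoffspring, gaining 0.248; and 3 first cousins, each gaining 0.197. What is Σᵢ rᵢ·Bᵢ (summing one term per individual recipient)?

r to a half-sibling = 1/4 (half-sibs share one parent — one path of length 2: r = (1/2)^2 = 1/4).
r to a full niece or nephew = 0.25 (full aunt/uncle↔niece/nephew: two paths of length 3 through the shared grandparent pair: r = 2·(1/2)^3 = 1/4).
r to a great-grandoffspring = 1/8 (three parent–offspring links: r = (1/2)^3 = 1/8).
r to a first cousin = 0.125 (first cousins share one grandparent pair — two paths of length 4: r = 2·(1/2)^4 = 1/8).
Summing one r·B term per recipient: 1·0.25·0.111 + 4·0.25·0.0758 + 1·0.125·0.248 + 3·0.125·0.197 = 0.208425.

0.208425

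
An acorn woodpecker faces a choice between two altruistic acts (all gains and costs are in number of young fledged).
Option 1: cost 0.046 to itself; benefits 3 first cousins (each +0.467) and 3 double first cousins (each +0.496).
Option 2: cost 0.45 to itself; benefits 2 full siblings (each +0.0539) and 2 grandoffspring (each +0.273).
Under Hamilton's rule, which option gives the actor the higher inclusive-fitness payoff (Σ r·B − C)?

Option 1

Option 1: r to a first cousin = 0.125.
Option 1: r to a double first cousin = 0.25.
Option 1: Σ r·B − C = (3·0.125·0.467 + 3·0.25·0.496) − 0.046 = 0.501125.
Option 2: r to a full sibling = 0.5.
Option 2: r to a grandoffspring = 0.25.
Option 2: Σ r·B − C = (2·0.5·0.0539 + 2·0.25·0.273) − 0.45 = -0.2596.
Option 1 has the higher net inclusive-fitness payoff.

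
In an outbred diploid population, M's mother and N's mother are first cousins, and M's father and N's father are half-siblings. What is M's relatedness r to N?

0.09375

Wright's path rule: contributions from independent ancestry routes add.
M and N are related in two ways: second cousins through their mothers (r = 1/32) and half first cousins through their fathers (r = 1/16).
r = 1/32 + 1/16 = 0.09375.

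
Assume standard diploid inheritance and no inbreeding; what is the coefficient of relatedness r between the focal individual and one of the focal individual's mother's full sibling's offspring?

0.125

Each parent–offspring link contributes a factor of 1/2, and independent paths through distinct common ancestors add.
First cousins share one grandparent pair — two paths of length 4: r = 2·(1/2)^4 = 1/8.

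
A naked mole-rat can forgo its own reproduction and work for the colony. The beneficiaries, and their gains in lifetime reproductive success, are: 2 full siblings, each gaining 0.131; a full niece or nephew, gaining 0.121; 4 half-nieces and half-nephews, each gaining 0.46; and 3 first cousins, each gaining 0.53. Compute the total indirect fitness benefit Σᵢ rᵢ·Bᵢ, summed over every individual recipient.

0.59

r to a full sibling = 0.5 (full sibs share both parents — two paths of length 2: r = 2·(1/2)^2 = 1/2).
r to a full niece or nephew = 0.25 (full aunt/uncle↔niece/nephew: two paths of length 3 through the shared grandparent pair: r = 2·(1/2)^3 = 1/4).
r to a half-niece or half-nephew = 0.125 (half-aunt/uncle↔niece/nephew: one path of length 3: r = (1/2)^3 = 1/8).
r to a first cousin = 1/8 (first cousins share one grandparent pair — two paths of length 4: r = 2·(1/2)^4 = 1/8).
Summing one r·B term per recipient: 2·0.5·0.131 + 1·0.25·0.121 + 4·0.125·0.46 + 3·0.125·0.53 = 0.59.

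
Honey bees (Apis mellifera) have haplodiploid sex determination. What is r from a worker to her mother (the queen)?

0.5

One meiotic link between diploid queen and diploid daughter: r = 1/2.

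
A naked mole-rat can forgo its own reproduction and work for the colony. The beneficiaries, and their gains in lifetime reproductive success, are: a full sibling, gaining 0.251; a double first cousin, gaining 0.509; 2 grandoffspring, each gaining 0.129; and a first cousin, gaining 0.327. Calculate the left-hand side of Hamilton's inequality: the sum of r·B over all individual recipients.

0.358125

r to a full sibling = 1/2 (full sibs share both parents — two paths of length 2: r = 2·(1/2)^2 = 1/2).
r to a double first cousin = 1/4 (double first cousins share both grandparent pairs — four paths of length 4: r = 4·(1/2)^4 = 1/4).
r to a grandoffspring = 0.25 (two parent–offspring links: r = (1/2)^2 = 1/4).
r to a first cousin = 0.125 (first cousins share one grandparent pair — two paths of length 4: r = 2·(1/2)^4 = 1/8).
Summing one r·B term per recipient: 1·0.5·0.251 + 1·0.25·0.509 + 2·0.25·0.129 + 1·0.125·0.327 = 0.358125.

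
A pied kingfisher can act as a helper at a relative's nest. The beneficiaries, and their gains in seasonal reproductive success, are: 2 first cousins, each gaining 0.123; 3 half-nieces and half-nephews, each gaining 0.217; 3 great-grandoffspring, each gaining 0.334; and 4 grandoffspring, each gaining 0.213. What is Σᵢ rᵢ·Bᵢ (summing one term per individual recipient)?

r to a first cousin = 0.125 (first cousins share one grandparent pair — two paths of length 4: r = 2·(1/2)^4 = 1/8).
r to a half-niece or half-nephew = 0.125 (half-aunt/uncle↔niece/nephew: one path of length 3: r = (1/2)^3 = 1/8).
r to a great-grandoffspring = 1/8 (three parent–offspring links: r = (1/2)^3 = 1/8).
r to a grandoffspring = 1/4 (two parent–offspring links: r = (1/2)^2 = 1/4).
Summing one r·B term per recipient: 2·0.125·0.123 + 3·0.125·0.217 + 3·0.125·0.334 + 4·0.25·0.213 = 0.450375.

0.450375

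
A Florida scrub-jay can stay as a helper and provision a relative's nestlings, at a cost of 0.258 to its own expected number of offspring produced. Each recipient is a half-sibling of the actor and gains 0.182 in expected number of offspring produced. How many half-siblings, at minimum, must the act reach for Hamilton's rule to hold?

r to a half-sibling = 0.25 (half-sibs share one parent — one path of length 2: r = (1/2)^2 = 1/4).
Hamilton's rule: n·r·B > C  ⇒  n > C/(r·B) = 0.258/(0.25·0.182) = 5.67.
The smallest integer exceeding 5.67 is 6.

6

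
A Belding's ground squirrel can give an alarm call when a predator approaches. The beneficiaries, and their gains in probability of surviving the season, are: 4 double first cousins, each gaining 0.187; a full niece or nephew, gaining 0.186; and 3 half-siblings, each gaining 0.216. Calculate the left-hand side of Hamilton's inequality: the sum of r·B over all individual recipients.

r to a double first cousin = 0.25 (double first cousins share both grandparent pairs — four paths of length 4: r = 4·(1/2)^4 = 1/4).
r to a full niece or nephew = 1/4 (full aunt/uncle↔niece/nephew: two paths of length 3 through the shared grandparent pair: r = 2·(1/2)^3 = 1/4).
r to a half-sibling = 1/4 (half-sibs share one parent — one path of length 2: r = (1/2)^2 = 1/4).
Summing one r·B term per recipient: 4·0.25·0.187 + 1·0.25·0.186 + 3·0.25·0.216 = 0.3955.

0.3955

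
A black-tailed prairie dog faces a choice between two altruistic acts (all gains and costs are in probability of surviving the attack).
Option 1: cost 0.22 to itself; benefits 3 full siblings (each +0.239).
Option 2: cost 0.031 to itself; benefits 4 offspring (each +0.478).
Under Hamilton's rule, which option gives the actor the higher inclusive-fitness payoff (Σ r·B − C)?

Option 2

Option 1: r to a full sibling = 0.5.
Option 1: Σ r·B − C = (3·0.5·0.239) − 0.22 = 0.1385.
Option 2: r to an offspring = 0.5.
Option 2: Σ r·B − C = (4·0.5·0.478) − 0.031 = 0.925.
Option 2 has the higher net inclusive-fitness payoff.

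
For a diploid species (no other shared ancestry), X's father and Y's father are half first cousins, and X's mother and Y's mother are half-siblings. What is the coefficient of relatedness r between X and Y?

0.078125

With two independent routes of shared ancestry, r is the sum of the two contributions.
X and Y are related in two ways: half second cousins through their fathers (r = 1/64) and half first cousins through their mothers (r = 1/16).
r = 1/64 + 1/16 = 0.078125.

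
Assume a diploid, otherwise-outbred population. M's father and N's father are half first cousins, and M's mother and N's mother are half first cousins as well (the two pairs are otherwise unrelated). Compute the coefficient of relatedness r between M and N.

0.03125

Independent pedigree routes through distinct common ancestors add.
M and N are related in two ways: half second cousins through their fathers (r = 1/64) and half second cousins through their mothers (r = 1/64).
r = 1/64 + 1/64 = 1/32 = 0.03125.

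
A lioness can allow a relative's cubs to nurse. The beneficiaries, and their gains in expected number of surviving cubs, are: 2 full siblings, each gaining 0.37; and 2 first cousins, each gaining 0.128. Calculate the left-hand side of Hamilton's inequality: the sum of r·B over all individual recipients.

0.402

r to a full sibling = 0.5 (full sibs share both parents — two paths of length 2: r = 2·(1/2)^2 = 1/2).
r to a first cousin = 1/8 (first cousins share one grandparent pair — two paths of length 4: r = 2·(1/2)^4 = 1/8).
Summing one r·B term per recipient: 2·0.5·0.37 + 2·0.125·0.128 = 0.402.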